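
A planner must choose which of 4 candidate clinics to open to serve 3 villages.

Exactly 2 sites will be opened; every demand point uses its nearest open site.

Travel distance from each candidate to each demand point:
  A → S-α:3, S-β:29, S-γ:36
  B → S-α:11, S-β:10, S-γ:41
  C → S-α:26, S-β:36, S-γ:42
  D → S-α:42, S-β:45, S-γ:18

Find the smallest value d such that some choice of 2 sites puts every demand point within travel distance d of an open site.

18

Open {B, D}.
  Farthest demand point is S-γ at travel distance 18 (to D); all others are ≤ 18.
With {A, D} the worst case is 29.
With {A, B} the worst case is 36.
No size-2 selection achieves below 18.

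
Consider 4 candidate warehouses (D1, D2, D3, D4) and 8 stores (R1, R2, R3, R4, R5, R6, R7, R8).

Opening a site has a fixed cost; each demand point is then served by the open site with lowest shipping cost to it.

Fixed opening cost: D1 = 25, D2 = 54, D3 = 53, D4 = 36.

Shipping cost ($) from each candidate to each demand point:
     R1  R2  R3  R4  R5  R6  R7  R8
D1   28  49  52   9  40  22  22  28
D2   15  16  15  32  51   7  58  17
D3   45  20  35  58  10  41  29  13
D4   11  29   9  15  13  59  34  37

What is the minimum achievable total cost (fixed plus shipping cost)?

204

Open {D1, D4}: assign each demand point to its cheapest open site.
  R1→D4 11, R2→D4 29, R3→D4 9, R4→D1 9, R5→D4 13, R6→D1 22, R7→D1 22, R8→D1 28
  shipping cost 143, fixed 61 → total 204.
Compare {D2, D4}: shipping cost 122 + fixed 90 = 212.
Compare {D1, D2, D4}: shipping cost 104 + fixed 115 = 219.
Compare {D1, D2}: shipping cost 141 + fixed 79 = 220.
All other subsets cost ≥ 212. Minimum total cost: 204.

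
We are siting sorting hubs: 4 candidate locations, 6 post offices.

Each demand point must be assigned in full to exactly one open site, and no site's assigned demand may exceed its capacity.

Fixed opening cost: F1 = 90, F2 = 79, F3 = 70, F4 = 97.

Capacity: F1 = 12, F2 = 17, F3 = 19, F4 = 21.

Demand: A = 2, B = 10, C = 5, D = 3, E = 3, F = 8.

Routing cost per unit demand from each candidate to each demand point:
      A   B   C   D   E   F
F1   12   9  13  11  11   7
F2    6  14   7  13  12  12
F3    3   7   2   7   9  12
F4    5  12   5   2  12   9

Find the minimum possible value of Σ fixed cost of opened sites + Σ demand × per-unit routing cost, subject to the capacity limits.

362

Open {F3, F4}; cheapest assignment that respects the capacities:
  F3 (cap 19, load 18): B, C, E — cost 10×7 + 5×2 + 3×9 = 107
  F4 (cap 21, load 13): A, D, F — cost 2×5 + 3×2 + 8×9 = 88
  Shipping 195, fixed 167 → total 362.
  Any other capacity-feasible assignment to {F3, F4} ships for at least 195.
Compare {F2, F3}: its best feasible assignment gives total 394.
Compare {F1, F4}: its best feasible assignment gives total 426.
Every other set of open sites that can feasibly serve all demand totals ≥ 394 even under its best assignment. Minimum: 362.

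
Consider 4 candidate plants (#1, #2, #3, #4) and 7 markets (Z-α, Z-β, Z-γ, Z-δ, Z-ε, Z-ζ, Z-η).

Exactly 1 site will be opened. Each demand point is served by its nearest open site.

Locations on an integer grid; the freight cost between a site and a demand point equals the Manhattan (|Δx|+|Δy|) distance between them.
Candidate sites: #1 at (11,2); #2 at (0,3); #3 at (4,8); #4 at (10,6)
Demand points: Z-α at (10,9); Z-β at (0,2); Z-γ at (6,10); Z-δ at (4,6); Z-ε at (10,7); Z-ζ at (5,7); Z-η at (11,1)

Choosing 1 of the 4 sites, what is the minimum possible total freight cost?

Open {#4}.
  Z-α→#4 3, Z-β→#4 14, Z-γ→#4 8, Z-δ→#4 6, Z-ε→#4 1, Z-ζ→#4 6, Z-η→#4 6  ⇒ total 44.
Compare {#3}: total 46.
Compare {#1}: total 61.
No size-1 selection does better; minimum is 44.

44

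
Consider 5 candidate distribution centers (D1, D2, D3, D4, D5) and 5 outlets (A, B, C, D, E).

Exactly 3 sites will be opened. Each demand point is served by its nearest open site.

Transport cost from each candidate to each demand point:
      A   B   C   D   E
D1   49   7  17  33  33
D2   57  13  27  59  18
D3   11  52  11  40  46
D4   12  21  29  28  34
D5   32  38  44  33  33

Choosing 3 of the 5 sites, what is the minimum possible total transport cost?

80

Open {D1, D2, D3}.
  A→D3 11, B→D1 7, C→D3 11, D→D1 33, E→D2 18  ⇒ total 80.
Compare {D2, D3, D4}: total 81.
Compare {D1, D2, D4}: total 82.
No size-3 selection does better; minimum is 80.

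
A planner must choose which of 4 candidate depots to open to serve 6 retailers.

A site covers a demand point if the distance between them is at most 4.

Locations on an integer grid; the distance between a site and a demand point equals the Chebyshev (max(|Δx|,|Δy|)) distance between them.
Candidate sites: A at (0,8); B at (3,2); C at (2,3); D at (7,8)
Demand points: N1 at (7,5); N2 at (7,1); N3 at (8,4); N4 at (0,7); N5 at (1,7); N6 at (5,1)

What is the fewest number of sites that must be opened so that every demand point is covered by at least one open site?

Coverage sets (demand points within 4 of each site):
  A: {N4, N5}
  B: {N1, N2, N6}
  C: {N4, N5, N6}
  D: {N1, N3}
No 2 sites suffice: every size-2 union leaves at least one demand point uncovered.
But {A, B, D} covers everything, so the minimum is 3.

3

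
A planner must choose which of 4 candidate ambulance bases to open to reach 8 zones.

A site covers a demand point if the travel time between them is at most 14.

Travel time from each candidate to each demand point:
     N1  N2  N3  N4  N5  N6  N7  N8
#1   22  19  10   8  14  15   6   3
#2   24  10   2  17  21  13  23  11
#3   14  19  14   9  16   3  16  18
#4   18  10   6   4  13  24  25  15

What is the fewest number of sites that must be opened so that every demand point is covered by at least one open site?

3

Coverage sets (demand points within 14 of each site):
  #1: {N3, N4, N5, N7, N8}
  #2: {N2, N3, N6, N8}
  #3: {N1, N3, N4, N6}
  #4: {N2, N3, N4, N5}
No 2 sites suffice: every size-2 union leaves at least one demand point uncovered.
But {#1, #2, #3} covers everything, so the minimum is 3.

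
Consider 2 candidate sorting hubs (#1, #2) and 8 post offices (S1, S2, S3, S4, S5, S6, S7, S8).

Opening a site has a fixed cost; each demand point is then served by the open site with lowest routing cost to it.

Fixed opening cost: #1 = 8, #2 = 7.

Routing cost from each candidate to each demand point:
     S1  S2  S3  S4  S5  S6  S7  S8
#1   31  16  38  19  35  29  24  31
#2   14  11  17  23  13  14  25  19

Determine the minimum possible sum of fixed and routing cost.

Open {#2}: assign each demand point to its cheapest open site.
  S1→#2 14, S2→#2 11, S3→#2 17, S4→#2 23, S5→#2 13, S6→#2 14, S7→#2 25, S8→#2 19
  routing cost 136, fixed 7 → total 143.
Compare {#1, #2}: routing cost 131 + fixed 15 = 146.
Compare {#1}: routing cost 223 + fixed 8 = 231.

143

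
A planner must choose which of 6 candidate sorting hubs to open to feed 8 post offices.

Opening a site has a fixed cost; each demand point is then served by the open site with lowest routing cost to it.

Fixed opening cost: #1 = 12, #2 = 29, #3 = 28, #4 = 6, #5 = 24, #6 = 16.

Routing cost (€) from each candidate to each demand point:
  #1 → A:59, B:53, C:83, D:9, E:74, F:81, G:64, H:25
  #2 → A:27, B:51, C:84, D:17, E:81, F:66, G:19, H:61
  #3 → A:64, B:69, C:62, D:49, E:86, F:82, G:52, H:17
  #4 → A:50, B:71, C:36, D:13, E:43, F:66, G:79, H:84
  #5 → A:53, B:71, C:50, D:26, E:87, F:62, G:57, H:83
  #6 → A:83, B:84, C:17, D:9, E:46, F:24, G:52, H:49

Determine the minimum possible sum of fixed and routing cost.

275

Open {#1, #2, #6}: assign each demand point to its cheapest open site.
  A→#2 27, B→#2 51, C→#6 17, D→#1 9, E→#6 46, F→#6 24, G→#2 19, H→#1 25
  routing cost 218, fixed 57 → total 275.
Compare {#1, #2, #4, #6}: routing cost 215 + fixed 63 = 278.
Compare {#2, #3, #6}: routing cost 210 + fixed 73 = 283.
Compare {#2, #3, #4, #6}: routing cost 207 + fixed 79 = 286.
All other subsets cost ≥ 278. Minimum total cost: 275.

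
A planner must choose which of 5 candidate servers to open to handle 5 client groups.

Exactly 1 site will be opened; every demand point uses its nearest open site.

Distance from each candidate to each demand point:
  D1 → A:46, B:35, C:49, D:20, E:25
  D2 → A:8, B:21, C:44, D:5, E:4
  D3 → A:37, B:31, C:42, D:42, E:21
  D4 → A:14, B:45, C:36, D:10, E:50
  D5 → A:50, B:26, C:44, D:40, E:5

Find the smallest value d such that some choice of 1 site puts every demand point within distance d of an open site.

Open {D3}.
  Farthest demand point is C at distance 42 (to D3); all others are ≤ 42.
With {D2} the worst case is 44.
With {D1} the worst case is 49.
No size-1 selection achieves below 42.

42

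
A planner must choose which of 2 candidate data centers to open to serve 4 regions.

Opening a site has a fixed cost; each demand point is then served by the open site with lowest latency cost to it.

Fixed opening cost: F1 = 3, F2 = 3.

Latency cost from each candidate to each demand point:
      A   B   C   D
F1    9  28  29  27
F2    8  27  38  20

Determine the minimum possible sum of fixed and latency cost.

90

Open {F1, F2}: assign each demand point to its cheapest open site.
  A→F2 8, B→F2 27, C→F1 29, D→F2 20
  latency cost 84, fixed 6 → total 90.
Compare {F1}: latency cost 93 + fixed 3 = 96.
Compare {F2}: latency cost 93 + fixed 3 = 96.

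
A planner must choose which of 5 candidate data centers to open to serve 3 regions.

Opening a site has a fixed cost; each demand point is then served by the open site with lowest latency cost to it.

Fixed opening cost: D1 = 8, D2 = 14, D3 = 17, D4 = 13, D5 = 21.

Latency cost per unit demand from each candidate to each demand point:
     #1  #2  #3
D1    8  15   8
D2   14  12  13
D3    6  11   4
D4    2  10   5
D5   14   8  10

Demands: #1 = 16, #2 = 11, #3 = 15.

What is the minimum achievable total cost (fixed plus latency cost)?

Open {D4, D5}: assign each demand point to its cheapest open site.
  #1→D4 16×2=32, #2→D5 11×8=88, #3→D4 15×5=75
  latency cost 195, fixed 34 → total 229.
Compare {D4}: latency cost 217 + fixed 13 = 230.
Compare {D3, D4, D5}: latency cost 180 + fixed 51 = 231.
Compare {D3, D4}: latency cost 202 + fixed 30 = 232.
All other subsets cost ≥ 230. Minimum total cost: 229.

229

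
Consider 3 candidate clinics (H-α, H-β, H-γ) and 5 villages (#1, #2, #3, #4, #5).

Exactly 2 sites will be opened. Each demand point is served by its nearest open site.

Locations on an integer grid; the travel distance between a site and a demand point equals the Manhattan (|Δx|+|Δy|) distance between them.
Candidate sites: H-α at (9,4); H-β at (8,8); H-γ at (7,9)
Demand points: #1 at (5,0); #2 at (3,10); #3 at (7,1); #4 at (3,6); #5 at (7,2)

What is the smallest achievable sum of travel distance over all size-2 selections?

29

Open {H-α, H-γ}.
  #1→H-α 8, #2→H-γ 5, #3→H-α 5, #4→H-γ 7, #5→H-α 4  ⇒ total 29.
Compare {H-α, H-β}: total 31.
Compare {H-β, H-γ}: total 38.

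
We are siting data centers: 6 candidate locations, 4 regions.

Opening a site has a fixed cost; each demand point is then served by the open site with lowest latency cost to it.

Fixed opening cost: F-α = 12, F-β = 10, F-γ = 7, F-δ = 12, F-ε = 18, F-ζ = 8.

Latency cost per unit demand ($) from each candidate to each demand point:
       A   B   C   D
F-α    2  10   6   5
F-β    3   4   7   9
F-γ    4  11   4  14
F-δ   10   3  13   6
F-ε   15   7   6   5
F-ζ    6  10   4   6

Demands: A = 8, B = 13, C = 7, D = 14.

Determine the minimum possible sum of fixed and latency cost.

184

Open {F-α, F-γ, F-δ}: assign each demand point to its cheapest open site.
  A→F-α 8×2=16, B→F-δ 13×3=39, C→F-γ 7×4=28, D→F-α 14×5=70
  latency cost 153, fixed 31 → total 184.
Compare {F-α, F-δ, F-ζ}: latency cost 153 + fixed 32 = 185.
Compare {F-α, F-δ}: latency cost 167 + fixed 24 = 191.
Compare {F-α, F-γ, F-δ, F-ζ}: latency cost 153 + fixed 39 = 192.
All other subsets cost ≥ 185. Minimum total cost: 184.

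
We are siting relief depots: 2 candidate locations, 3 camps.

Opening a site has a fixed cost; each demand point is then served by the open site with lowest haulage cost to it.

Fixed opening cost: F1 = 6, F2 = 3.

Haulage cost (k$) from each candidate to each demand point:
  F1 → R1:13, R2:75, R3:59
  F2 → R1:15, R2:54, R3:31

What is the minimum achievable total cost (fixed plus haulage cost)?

103

Open {F2}: assign each demand point to its cheapest open site.
  R1→F2 15, R2→F2 54, R3→F2 31
  haulage cost 100, fixed 3 → total 103.
Compare {F1, F2}: haulage cost 98 + fixed 9 = 107.
Compare {F1}: haulage cost 147 + fixed 6 = 153.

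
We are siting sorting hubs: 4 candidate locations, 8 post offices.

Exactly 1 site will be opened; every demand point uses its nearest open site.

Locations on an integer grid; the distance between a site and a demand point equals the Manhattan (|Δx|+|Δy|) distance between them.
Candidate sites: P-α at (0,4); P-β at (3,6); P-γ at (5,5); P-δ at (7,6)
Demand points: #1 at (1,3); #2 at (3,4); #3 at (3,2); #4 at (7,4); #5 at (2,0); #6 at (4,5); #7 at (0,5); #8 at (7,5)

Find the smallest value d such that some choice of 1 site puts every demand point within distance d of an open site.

7

Open {P-β}.
  Farthest demand point is #5 at distance 7 (to P-β); all others are ≤ 7.
With {P-α} the worst case is 8.
With {P-γ} the worst case is 8.
No size-1 selection achieves below 7.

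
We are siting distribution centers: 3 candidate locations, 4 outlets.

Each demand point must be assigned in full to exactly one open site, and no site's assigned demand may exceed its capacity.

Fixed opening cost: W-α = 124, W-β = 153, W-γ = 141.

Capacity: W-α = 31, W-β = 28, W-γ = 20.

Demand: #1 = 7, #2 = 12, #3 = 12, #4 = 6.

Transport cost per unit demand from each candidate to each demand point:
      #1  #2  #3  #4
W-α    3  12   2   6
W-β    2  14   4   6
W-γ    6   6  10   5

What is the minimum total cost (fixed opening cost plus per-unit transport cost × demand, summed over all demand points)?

Open {W-α, W-γ}; cheapest assignment that respects the capacities:
  W-α (cap 31, load 19): #1, #3 — cost 7×3 + 12×2 = 45
  W-γ (cap 20, load 18): #2, #4 — cost 12×6 + 6×5 = 102
  Shipping 147, fixed 265 → total 412.
  Any other capacity-feasible assignment to {W-α, W-γ} ships for at least 147.
Compare {W-β, W-γ}: its best feasible assignment gives total 458.
Compare {W-α, W-β}: its best feasible assignment gives total 495.
Every other set of open sites that can feasibly serve all demand totals ≥ 458 even under its best assignment. Minimum: 412.

412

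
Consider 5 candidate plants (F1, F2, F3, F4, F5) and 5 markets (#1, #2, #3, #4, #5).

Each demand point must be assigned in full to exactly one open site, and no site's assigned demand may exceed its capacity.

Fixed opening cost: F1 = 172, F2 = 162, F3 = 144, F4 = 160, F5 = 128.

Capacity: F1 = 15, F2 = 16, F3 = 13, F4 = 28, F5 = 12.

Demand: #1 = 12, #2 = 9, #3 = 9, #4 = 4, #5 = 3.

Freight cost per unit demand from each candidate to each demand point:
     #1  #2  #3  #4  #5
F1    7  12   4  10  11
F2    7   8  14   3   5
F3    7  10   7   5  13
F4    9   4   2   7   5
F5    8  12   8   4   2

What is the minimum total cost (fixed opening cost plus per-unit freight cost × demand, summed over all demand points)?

Open {F4, F5}; cheapest assignment that respects the capacities:
  F4 (cap 28, load 25): #2, #3, #4, #5 — cost 9×4 + 9×2 + 4×7 + 3×5 = 97
  F5 (cap 12, load 12): #1 — cost 12×8 = 96
  Shipping 193, fixed 288 → total 481.
  Any other capacity-feasible assignment to {F4, F5} ships for at least 193.
Compare {F3, F4}: its best feasible assignment gives total 485.
Compare {F2, F4}: its best feasible assignment gives total 487.
Every other set of open sites that can feasibly serve all demand totals ≥ 485 even under its best assignment. Minimum: 481.

481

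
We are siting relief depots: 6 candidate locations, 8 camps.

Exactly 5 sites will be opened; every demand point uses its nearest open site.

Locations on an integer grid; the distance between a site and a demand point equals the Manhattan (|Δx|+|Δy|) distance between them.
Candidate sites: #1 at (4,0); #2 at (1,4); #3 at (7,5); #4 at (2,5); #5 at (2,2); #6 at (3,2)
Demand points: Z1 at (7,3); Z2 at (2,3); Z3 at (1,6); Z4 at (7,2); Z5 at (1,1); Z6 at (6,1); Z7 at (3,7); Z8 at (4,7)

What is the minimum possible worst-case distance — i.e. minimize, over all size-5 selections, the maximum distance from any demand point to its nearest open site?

Open {#1, #2, #3, #4, #5}.
  Farthest demand point is Z8 at distance 4 (to #4); all others are ≤ 4.
With {#1, #2, #3, #4, #6} the worst case is 4.
With {#1, #3, #4, #5, #6} the worst case is 4.
No size-5 selection achieves below 4.

4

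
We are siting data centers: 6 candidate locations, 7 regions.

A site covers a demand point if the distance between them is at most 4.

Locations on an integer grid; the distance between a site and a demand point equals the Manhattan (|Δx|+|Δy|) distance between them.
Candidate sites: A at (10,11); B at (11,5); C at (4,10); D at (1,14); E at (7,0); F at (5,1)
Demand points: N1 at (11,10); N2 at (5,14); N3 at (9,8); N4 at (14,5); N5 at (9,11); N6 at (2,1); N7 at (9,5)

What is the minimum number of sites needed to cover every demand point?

4

Coverage sets (demand points within 4 of each site):
  A: {N1, N3, N5}
  B: {N4, N7}
  C: {}
  D: {N2}
  E: {}
  F: {N6}
No 3 sites suffice: every size-3 union leaves at least one demand point uncovered.
But {A, B, D, F} covers everything, so the minimum is 4.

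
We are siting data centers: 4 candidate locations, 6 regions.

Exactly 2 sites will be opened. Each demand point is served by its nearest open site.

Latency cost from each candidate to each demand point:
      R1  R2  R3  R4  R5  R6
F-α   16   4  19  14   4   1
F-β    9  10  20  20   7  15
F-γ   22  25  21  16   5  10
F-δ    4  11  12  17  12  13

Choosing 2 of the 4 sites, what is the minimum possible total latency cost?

39

Open {F-α, F-δ}.
  R1→F-δ 4, R2→F-α 4, R3→F-δ 12, R4→F-α 14, R5→F-α 4, R6→F-α 1  ⇒ total 39.
Compare {F-α, F-β}: total 51.
Compare {F-α, F-γ}: total 58.
No size-2 selection does better; minimum is 39.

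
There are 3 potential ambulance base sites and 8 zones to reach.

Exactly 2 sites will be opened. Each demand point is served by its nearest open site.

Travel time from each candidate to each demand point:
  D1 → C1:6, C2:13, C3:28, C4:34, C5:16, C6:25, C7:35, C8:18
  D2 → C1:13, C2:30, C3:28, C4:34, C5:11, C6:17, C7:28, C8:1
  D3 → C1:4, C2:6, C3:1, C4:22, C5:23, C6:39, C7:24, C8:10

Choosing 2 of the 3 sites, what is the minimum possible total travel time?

86

Open {D2, D3}.
  C1→D3 4, C2→D3 6, C3→D3 1, C4→D3 22, C5→D2 11, C6→D2 17, C7→D3 24, C8→D2 1  ⇒ total 86.
Compare {D1, D3}: total 108.
Compare {D1, D2}: total 138.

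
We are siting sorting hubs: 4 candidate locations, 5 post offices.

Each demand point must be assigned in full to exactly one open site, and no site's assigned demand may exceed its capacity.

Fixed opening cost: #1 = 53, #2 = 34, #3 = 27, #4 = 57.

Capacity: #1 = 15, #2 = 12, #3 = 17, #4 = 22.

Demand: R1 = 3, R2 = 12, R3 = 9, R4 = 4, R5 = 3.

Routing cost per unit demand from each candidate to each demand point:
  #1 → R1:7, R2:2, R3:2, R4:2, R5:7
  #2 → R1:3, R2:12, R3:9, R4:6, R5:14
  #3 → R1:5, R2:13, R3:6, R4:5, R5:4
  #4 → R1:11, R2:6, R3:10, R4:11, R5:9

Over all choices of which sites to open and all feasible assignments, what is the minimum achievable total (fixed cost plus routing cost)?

211

Open {#1, #3}; cheapest assignment that respects the capacities:
  #1 (cap 15, load 15): R1, R2 — cost 3×7 + 12×2 = 45
  #3 (cap 17, load 16): R3, R4, R5 — cost 9×6 + 4×5 + 3×4 = 86
  Shipping 131, fixed 80 → total 211.
  Any other capacity-feasible assignment to {#1, #3} ships for at least 131.
Compare {#1, #2, #3}: its best feasible assignment gives total 233.
Compare {#1, #3, #4}: its best feasible assignment gives total 262.
Every other set of open sites that can feasibly serve all demand totals ≥ 233 even under its best assignment. Minimum: 211.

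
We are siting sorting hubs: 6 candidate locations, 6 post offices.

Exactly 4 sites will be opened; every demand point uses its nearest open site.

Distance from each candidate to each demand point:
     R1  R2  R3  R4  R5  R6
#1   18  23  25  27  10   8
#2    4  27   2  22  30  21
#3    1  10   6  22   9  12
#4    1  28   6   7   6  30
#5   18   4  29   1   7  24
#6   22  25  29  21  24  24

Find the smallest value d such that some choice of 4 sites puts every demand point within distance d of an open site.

Open {#1, #2, #3, #5}.
  Farthest demand point is R6 at distance 8 (to #1); all others are ≤ 8.
With {#1, #2, #4, #5} the worst case is 8.
With {#1, #2, #5, #6} the worst case is 8.
No size-4 selection achieves below 8.

8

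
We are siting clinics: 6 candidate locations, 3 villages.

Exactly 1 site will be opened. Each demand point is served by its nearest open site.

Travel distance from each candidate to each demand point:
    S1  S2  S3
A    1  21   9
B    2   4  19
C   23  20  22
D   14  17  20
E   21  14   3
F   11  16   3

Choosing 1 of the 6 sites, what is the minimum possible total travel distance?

Open {B}.
  S1→B 2, S2→B 4, S3→B 19  ⇒ total 25.
Compare {F}: total 30.
Compare {A}: total 31.
No size-1 selection does better; minimum is 25.

25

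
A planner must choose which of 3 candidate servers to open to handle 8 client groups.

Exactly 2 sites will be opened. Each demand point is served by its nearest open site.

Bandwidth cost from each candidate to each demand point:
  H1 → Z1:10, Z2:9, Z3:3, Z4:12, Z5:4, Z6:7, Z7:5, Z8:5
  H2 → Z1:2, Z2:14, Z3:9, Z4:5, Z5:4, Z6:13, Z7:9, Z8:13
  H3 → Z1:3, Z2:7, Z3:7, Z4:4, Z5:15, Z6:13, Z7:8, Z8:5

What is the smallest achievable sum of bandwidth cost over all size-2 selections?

38

Open {H1, H3}.
  Z1→H3 3, Z2→H3 7, Z3→H1 3, Z4→H3 4, Z5→H1 4, Z6→H1 7, Z7→H1 5, Z8→H1 5  ⇒ total 38.
Compare {H1, H2}: total 40.
Compare {H2, H3}: total 50.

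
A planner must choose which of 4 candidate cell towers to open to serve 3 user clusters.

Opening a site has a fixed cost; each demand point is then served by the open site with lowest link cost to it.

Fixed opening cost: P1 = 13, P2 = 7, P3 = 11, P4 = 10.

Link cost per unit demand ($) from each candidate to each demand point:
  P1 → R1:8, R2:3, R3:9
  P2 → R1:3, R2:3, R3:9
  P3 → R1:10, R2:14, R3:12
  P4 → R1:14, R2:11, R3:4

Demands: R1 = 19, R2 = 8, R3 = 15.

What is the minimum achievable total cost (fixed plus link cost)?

158

Open {P2, P4}: assign each demand point to its cheapest open site.
  R1→P2 19×3=57, R2→P2 8×3=24, R3→P4 15×4=60
  link cost 141, fixed 17 → total 158.
Compare {P2, P3, P4}: link cost 141 + fixed 28 = 169.
Compare {P1, P2, P4}: link cost 141 + fixed 30 = 171.
Compare {P1, P2, P3, P4}: link cost 141 + fixed 41 = 182.
All other subsets cost ≥ 169. Minimum total cost: 158.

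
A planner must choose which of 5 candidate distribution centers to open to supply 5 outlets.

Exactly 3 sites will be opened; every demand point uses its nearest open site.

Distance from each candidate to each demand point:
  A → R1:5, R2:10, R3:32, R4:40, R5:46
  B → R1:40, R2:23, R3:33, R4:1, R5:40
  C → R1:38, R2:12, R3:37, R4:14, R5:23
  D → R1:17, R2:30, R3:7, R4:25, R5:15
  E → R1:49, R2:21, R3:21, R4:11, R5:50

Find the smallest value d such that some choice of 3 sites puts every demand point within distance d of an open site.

Open {A, B, D}.
  Farthest demand point is R5 at distance 15 (to D); all others are ≤ 15.
With {A, C, D} the worst case is 15.
With {A, D, E} the worst case is 15.
No size-3 selection achieves below 15.

15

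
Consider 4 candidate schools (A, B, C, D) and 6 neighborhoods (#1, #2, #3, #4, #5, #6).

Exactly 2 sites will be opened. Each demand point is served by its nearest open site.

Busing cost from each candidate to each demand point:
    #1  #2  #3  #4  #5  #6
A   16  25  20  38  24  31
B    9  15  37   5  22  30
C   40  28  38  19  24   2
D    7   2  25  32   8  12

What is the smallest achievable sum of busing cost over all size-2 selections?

59

Open {B, D}.
  #1→D 7, #2→D 2, #3→D 25, #4→B 5, #5→D 8, #6→D 12  ⇒ total 59.
Compare {C, D}: total 63.
Compare {A, D}: total 81.
No size-2 selection does better; minimum is 59.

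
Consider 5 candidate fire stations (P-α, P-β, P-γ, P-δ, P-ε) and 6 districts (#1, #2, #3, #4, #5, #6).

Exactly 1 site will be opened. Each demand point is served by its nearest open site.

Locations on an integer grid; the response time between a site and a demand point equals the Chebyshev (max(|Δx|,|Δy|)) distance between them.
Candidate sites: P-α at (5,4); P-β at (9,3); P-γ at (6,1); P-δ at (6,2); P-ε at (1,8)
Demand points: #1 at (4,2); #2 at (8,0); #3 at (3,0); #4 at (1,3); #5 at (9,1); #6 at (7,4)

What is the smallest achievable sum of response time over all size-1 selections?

17

Open {P-δ}.
  #1→P-δ 2, #2→P-δ 2, #3→P-δ 3, #4→P-δ 5, #5→P-δ 3, #6→P-δ 2  ⇒ total 17.
Compare {P-γ}: total 18.
Compare {P-α}: total 20.
No size-1 selection does better; minimum is 17.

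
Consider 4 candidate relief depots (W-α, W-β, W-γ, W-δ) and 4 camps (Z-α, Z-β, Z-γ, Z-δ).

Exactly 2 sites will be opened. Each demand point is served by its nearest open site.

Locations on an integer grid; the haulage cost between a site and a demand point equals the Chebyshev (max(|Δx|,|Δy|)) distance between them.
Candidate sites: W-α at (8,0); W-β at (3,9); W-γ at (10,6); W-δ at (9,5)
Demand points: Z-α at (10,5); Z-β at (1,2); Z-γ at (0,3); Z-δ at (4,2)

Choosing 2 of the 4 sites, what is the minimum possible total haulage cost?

Open {W-β, W-δ}.
  Z-α→W-δ 1, Z-β→W-β 7, Z-γ→W-β 6, Z-δ→W-δ 5  ⇒ total 19.
Compare {W-α, W-γ}: total 20.
Compare {W-α, W-δ}: total 20.
No size-2 selection does better; minimum is 19.

19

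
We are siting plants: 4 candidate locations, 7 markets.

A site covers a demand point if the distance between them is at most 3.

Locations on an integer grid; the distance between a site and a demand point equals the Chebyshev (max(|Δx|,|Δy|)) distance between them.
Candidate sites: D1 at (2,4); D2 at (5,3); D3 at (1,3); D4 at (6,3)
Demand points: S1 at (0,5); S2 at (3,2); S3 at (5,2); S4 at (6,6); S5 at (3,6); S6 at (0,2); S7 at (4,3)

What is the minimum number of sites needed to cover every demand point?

2

Coverage sets (demand points within 3 of each site):
  D1: {S1, S2, S3, S5, S6, S7}
  D2: {S2, S3, S4, S5, S7}
  D3: {S1, S2, S5, S6, S7}
  D4: {S2, S3, S4, S5, S7}
No single site covers all 7 demand points.
But {D1, D2} covers everything, so the minimum is 2.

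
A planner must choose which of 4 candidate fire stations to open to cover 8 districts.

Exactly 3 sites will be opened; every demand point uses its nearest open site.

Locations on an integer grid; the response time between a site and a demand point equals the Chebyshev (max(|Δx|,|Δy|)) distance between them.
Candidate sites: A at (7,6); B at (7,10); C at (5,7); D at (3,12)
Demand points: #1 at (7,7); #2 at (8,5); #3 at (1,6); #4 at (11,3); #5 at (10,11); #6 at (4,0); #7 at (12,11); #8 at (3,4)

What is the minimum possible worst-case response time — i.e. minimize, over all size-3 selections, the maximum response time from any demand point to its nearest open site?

6

Open {A, B, C}.
  Farthest demand point is #6 at response time 6 (to A); all others are ≤ 6.
With {A, B, D} the worst case is 6.
With {A, C, D} the worst case is 6.
No size-3 selection achieves below 6.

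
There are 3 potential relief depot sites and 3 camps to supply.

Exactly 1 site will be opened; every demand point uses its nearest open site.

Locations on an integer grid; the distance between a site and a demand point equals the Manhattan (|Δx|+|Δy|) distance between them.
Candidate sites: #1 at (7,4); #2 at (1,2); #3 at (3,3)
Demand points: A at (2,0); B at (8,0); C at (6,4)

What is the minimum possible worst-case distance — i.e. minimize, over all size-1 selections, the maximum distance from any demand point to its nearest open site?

Open {#3}.
  Farthest demand point is B at distance 8 (to #3); all others are ≤ 8.
With {#1} the worst case is 9.
With {#2} the worst case is 9.
No size-1 selection achieves below 8.

8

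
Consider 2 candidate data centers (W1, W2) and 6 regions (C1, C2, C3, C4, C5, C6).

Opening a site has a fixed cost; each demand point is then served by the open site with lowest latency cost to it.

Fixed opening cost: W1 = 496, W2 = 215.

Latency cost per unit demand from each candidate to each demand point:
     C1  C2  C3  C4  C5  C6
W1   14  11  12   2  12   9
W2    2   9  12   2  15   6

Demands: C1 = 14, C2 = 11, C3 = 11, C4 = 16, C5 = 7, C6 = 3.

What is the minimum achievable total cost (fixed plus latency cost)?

Open {W2}: assign each demand point to its cheapest open site.
  C1→W2 14×2=28, C2→W2 11×9=99, C3→W2 11×12=132, C4→W2 16×2=32, C5→W2 7×15=105, C6→W2 3×6=18
  latency cost 414, fixed 215 → total 629.
Compare {W1}: latency cost 592 + fixed 496 = 1088.
Compare {W1, W2}: latency cost 393 + fixed 711 = 1104.

629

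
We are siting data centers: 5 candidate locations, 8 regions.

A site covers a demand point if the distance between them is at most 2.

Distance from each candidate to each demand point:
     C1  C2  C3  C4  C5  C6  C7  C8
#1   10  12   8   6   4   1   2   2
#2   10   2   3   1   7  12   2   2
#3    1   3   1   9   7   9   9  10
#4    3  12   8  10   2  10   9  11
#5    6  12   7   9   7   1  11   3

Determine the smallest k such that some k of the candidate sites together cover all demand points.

Coverage sets (demand points within 2 of each site):
  #1: {C6, C7, C8}
  #2: {C2, C4, C7, C8}
  #3: {C1, C3}
  #4: {C5}
  #5: {C6}
No 3 sites suffice: every size-3 union leaves at least one demand point uncovered.
But {#1, #2, #3, #4} covers everything, so the minimum is 4.

4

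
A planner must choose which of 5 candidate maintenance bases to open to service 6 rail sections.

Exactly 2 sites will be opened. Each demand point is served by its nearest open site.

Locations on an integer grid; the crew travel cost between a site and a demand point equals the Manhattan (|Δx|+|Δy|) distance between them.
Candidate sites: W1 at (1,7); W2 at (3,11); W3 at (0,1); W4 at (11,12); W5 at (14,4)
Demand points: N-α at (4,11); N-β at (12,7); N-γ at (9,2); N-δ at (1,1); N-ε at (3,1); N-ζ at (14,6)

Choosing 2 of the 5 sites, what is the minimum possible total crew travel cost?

Open {W3, W5}.
  N-α→W3 14, N-β→W5 5, N-γ→W5 7, N-δ→W3 1, N-ε→W3 3, N-ζ→W5 2  ⇒ total 32.
Compare {W1, W5}: total 35.
Compare {W2, W5}: total 37.
No size-2 selection does better; minimum is 32.

32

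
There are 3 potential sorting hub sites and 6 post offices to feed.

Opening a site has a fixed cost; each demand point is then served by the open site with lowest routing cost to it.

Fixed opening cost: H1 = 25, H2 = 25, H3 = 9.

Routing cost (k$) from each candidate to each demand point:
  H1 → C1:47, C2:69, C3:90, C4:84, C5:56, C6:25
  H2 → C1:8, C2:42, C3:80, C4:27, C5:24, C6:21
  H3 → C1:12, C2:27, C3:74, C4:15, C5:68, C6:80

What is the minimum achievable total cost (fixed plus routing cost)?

203

Open {H2, H3}: assign each demand point to its cheapest open site.
  C1→H2 8, C2→H3 27, C3→H3 74, C4→H3 15, C5→H2 24, C6→H2 21
  routing cost 169, fixed 34 → total 203.
Compare {H2}: routing cost 202 + fixed 25 = 227.
Compare {H1, H2, H3}: routing cost 169 + fixed 59 = 228.
Compare {H1, H3}: routing cost 209 + fixed 34 = 243.
All other subsets cost ≥ 227. Minimum total cost: 203.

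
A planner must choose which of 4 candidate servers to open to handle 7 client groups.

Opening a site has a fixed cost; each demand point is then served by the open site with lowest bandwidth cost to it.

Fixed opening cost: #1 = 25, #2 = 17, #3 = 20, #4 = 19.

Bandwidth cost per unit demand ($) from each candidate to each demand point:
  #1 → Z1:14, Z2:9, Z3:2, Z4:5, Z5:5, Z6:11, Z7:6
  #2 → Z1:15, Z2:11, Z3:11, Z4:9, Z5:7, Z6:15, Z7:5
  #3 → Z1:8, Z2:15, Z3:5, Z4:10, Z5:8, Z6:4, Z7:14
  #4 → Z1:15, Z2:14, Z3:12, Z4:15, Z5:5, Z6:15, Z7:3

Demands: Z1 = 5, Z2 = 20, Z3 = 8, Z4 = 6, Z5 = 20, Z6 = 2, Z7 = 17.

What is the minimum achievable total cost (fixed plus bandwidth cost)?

Open {#1, #3, #4}: assign each demand point to its cheapest open site.
  Z1→#3 5×8=40, Z2→#1 20×9=180, Z3→#1 8×2=16, Z4→#1 6×5=30, Z5→#1 20×5=100, Z6→#3 2×4=8, Z7→#4 17×3=51
  bandwidth cost 425, fixed 64 → total 489.
Compare {#1, #2, #3, #4}: bandwidth cost 425 + fixed 81 = 506.
Compare {#1, #4}: bandwidth cost 469 + fixed 44 = 513.
Compare {#1, #3}: bandwidth cost 476 + fixed 45 = 521.
All other subsets cost ≥ 506. Minimum total cost: 489.

489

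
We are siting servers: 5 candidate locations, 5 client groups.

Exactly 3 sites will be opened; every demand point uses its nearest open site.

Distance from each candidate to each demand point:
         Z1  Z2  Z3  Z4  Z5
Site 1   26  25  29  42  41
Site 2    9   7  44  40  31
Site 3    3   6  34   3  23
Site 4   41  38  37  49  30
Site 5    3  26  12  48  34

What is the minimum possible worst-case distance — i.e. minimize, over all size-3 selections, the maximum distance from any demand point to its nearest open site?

Open {Site 1, Site 3, Site 5}.
  Farthest demand point is Z5 at distance 23 (to Site 3); all others are ≤ 23.
With {Site 2, Site 3, Site 5} the worst case is 23.
With {Site 3, Site 4, Site 5} the worst case is 23.
No size-3 selection achieves below 23.

23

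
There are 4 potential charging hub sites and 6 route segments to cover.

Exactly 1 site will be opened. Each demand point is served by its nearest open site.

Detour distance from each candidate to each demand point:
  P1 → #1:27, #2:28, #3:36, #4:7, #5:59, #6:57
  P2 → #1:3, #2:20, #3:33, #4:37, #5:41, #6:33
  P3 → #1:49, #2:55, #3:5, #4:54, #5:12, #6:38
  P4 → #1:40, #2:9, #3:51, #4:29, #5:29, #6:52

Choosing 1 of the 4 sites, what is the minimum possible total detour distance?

Open {P2}.
  #1→P2 3, #2→P2 20, #3→P2 33, #4→P2 37, #5→P2 41, #6→P2 33  ⇒ total 167.
Compare {P4}: total 210.
Compare {P3}: total 213.
No size-1 selection does better; minimum is 167.

167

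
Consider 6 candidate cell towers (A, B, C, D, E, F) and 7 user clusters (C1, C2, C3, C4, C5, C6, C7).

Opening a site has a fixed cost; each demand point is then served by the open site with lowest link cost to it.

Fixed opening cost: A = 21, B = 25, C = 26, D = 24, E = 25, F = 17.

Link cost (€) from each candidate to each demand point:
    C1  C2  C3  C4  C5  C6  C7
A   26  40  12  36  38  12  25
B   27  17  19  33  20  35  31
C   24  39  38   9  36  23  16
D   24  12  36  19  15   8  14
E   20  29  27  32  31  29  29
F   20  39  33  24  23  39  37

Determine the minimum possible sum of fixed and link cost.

Open {A, D}: assign each demand point to its cheapest open site.
  C1→D 24, C2→D 12, C3→A 12, C4→D 19, C5→D 15, C6→D 8, C7→D 14
  link cost 104, fixed 45 → total 149.
Compare {D}: link cost 128 + fixed 24 = 152.
Compare {B, D}: link cost 111 + fixed 49 = 160.
Compare {D, F}: link cost 121 + fixed 41 = 162.
All other subsets cost ≥ 152. Minimum total cost: 149.

149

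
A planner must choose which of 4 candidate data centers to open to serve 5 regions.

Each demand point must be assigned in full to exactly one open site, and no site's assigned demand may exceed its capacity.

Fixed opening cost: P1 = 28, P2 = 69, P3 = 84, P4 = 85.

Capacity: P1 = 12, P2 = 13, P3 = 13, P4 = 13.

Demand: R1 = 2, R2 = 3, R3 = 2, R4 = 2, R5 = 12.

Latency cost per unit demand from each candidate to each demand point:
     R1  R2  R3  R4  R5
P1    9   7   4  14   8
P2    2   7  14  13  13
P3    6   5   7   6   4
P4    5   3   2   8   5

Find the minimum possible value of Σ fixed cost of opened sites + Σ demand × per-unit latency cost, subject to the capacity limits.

Open {P1, P3}; cheapest assignment that respects the capacities:
  P1 (cap 12, load 9): R1, R2, R3, R4 — cost 2×9 + 3×7 + 2×4 + 2×14 = 75
  P3 (cap 13, load 12): R5 — cost 12×4 = 48
  Shipping 123, fixed 112 → total 235.
  Any other capacity-feasible assignment to {P1, P3} ships for at least 123.
Compare {P1, P4}: its best feasible assignment gives total 248.
Compare {P3, P4}: its best feasible assignment gives total 256.
Every other set of open sites that can feasibly serve all demand totals ≥ 248 even under its best assignment. Minimum: 235.

235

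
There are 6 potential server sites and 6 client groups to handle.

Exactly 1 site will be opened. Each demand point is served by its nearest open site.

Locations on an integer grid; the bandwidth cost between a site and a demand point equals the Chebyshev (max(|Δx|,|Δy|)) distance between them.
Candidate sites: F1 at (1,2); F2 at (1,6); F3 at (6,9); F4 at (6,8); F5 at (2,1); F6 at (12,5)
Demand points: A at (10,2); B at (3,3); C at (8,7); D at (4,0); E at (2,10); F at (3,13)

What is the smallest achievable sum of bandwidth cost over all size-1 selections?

Open {F4}.
  A→F4 6, B→F4 5, C→F4 2, D→F4 8, E→F4 4, F→F4 5  ⇒ total 30.
Compare {F3}: total 32.
Compare {F2}: total 36.
No size-1 selection does better; minimum is 30.

30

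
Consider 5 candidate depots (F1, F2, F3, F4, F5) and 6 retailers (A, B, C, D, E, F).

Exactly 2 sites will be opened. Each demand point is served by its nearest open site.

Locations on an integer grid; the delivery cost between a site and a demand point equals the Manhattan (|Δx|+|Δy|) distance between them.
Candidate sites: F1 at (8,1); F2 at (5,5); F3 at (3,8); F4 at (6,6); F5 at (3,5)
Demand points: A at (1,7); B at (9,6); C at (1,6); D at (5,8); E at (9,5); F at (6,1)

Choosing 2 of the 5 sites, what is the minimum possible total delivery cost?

Open {F3, F4}.
  A→F3 3, B→F4 3, C→F3 4, D→F3 2, E→F4 4, F→F4 5  ⇒ total 21.
Compare {F1, F3}: total 22.
Compare {F4, F5}: total 22.
No size-2 selection does better; minimum is 21.

21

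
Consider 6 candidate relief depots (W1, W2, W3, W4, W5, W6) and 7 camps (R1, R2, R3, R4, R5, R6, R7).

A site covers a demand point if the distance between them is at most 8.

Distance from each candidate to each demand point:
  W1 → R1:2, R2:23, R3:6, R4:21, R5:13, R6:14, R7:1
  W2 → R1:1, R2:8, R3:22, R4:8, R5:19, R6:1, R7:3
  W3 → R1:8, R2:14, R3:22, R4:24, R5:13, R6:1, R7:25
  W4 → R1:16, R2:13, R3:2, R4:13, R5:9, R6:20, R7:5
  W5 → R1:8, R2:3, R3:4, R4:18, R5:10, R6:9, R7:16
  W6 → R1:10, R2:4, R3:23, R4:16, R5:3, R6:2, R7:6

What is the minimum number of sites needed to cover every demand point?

Coverage sets (demand points within 8 of each site):
  W1: {R1, R3, R7}
  W2: {R1, R2, R4, R6, R7}
  W3: {R1, R6}
  W4: {R3, R7}
  W5: {R1, R2, R3}
  W6: {R2, R5, R6, R7}
No 2 sites suffice: every size-2 union leaves at least one demand point uncovered.
But {W1, W2, W6} covers everything, so the minimum is 3.

3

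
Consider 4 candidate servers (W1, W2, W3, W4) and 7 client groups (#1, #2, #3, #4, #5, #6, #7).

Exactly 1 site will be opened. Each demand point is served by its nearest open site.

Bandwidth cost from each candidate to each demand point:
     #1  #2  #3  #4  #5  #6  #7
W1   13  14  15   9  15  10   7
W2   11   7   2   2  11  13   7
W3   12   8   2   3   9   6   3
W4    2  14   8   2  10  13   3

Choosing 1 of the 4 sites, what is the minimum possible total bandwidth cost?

43

Open {W3}.
  #1→W3 12, #2→W3 8, #3→W3 2, #4→W3 3, #5→W3 9, #6→W3 6, #7→W3 3  ⇒ total 43.
Compare {W4}: total 52.
Compare {W2}: total 53.
No size-1 selection does better; minimum is 43.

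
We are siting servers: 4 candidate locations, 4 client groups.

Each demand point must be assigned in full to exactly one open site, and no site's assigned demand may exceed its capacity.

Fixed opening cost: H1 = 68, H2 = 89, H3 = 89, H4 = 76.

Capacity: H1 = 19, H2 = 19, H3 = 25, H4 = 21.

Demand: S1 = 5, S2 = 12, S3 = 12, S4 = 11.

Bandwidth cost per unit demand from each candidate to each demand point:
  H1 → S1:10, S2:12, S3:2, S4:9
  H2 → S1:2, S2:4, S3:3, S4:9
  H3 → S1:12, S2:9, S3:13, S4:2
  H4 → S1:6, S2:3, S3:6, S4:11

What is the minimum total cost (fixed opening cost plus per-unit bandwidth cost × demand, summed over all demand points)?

345

Open {H1, H3, H4}; cheapest assignment that respects the capacities:
  H1 (cap 19, load 12): S3 — cost 12×2 = 24
  H3 (cap 25, load 11): S4 — cost 11×2 = 22
  H4 (cap 21, load 17): S1, S2 — cost 5×6 + 12×3 = 66
  Shipping 112, fixed 233 → total 345.
  Any other capacity-feasible assignment to {H1, H3, H4} ships for at least 112.
Compare {H1, H2, H3}: its best feasible assignment gives total 350.
Compare {H2, H3}: its best feasible assignment gives total 354.
Every other set of open sites that can feasibly serve all demand totals ≥ 350 even under its best assignment. Minimum: 345.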